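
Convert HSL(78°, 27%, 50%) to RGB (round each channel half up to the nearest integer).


H=78°, S=0.27, L=0.50
C = (1-|2L-1|)×S = (1-|0.00|)×0.27 = 0.27
H' = H/60 = 78/60 ≈ 1.3000; X = C×(1-|H' mod 2 - 1|) = 0.189
m = L - C/2 = 0.50 - 0.135 = 0.365
Sector ⌊H'⌋ = 1 → (R',G',B') = (0.189, 0.27, 0.0)
RGB = ((R'+m)×255, (G'+m)×255, (B'+m)×255) = (141.27, 161.925, 93.075)
Round half up → RGB(141, 162, 93)


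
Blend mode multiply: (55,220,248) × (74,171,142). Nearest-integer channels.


Multiply: C = A×B/255, rounded to nearest integer
R: 55×74/255 = 4070/255 ≈ 15.961 → 16
G: 220×171/255 = 37620/255 ≈ 147.529 → 148
B: 248×142/255 = 35216/255 ≈ 138.102 → 138
= RGB(16, 148, 138)


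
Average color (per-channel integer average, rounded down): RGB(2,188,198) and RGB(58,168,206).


Midpoint: each channel = ⌊(C₁+C₂)/2⌋
R: ⌊(2+58)/2⌋ = 30
G: ⌊(188+168)/2⌋ = 178
B: ⌊(198+206)/2⌋ = 202
= RGB(30, 178, 202)


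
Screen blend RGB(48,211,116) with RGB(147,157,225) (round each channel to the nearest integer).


Screen: C = 255 - (255-A)×(255-B)/255, rounded to nearest integer
R: 255 - (255-48)×(255-147)/255 = 255 - 22356/255 ≈ 255 - 87.671 = 167.329 → 167
G: 255 - (255-211)×(255-157)/255 = 255 - 4312/255 ≈ 255 - 16.910 = 238.090 → 238
B: 255 - (255-116)×(255-225)/255 = 255 - 4170/255 ≈ 255 - 16.353 = 238.647 → 239
= RGB(167, 238, 239)


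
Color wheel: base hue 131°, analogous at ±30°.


Base hue: 131°
Left analog: (131 - 30) mod 360 = 101°
Right analog: (131 + 30) mod 360 = 161°
Analogous hues = 101° and 161°


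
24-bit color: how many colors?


Colors = 2^bits = 2^24
= 16,777,216 colors


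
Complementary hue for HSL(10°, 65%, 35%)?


Complement = opposite side of color wheel = hue + 180°
H' = (10 + 180) mod 360 = 190°
S and L unchanged.
= HSL(190°, 65%, 35%)


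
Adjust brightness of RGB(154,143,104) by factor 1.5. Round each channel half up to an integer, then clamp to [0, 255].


Multiply each channel by 1.5, round half up, clamp to [0, 255]
R: 154×1.5 = 231
G: 143×1.5 = 214.5 → round → 215
B: 104×1.5 = 156
= RGB(231, 215, 156)


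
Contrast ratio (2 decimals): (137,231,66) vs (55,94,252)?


Linearize each sRGB channel c=v/255: c/12.92 if c ≤ 0.04045 else ((c+0.055)/1.055)^2.4
L = 0.2126×R_lin + 0.7152×G_lin + 0.0722×B_lin
Color 1 (137,231,66):
  R=137: 137/255≈0.5373 > 0.04045 → ((0.5373+0.055)/1.055)^2.4 ≈ 0.25016
  G=231: 231/255≈0.9059 > 0.04045 → ((0.9059+0.055)/1.055)^2.4 ≈ 0.79910
  B=66: 66/255≈0.2588 > 0.04045 → ((0.2588+0.055)/1.055)^2.4 ≈ 0.05448
  L1 = 0.2126×0.25016 + 0.7152×0.79910 + 0.0722×0.05448 ≈ 0.62864
Color 2 (55,94,252):
  R=55: 55/255≈0.2157 > 0.04045 → ((0.2157+0.055)/1.055)^2.4 ≈ 0.03820
  G=94: 94/255≈0.3686 > 0.04045 → ((0.3686+0.055)/1.055)^2.4 ≈ 0.11193
  B=252: 252/255≈0.9882 > 0.04045 → ((0.9882+0.055)/1.055)^2.4 ≈ 0.97345
  L2 = 0.2126×0.03820 + 0.7152×0.11193 + 0.0722×0.97345 ≈ 0.15846
Lighter = 0.62864, Darker = 0.15846
Ratio = (L_lighter + 0.05) / (L_darker + 0.05)
Ratio = (0.62864 + 0.05) / (0.15846 + 0.05) = 0.67864 / 0.20846 ≈ 3.2555
Ratio ≈ 3.26:1


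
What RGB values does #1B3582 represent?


1B → 27 (R)
35 → 53 (G)
82 → 130 (B)
= RGB(27, 53, 130)


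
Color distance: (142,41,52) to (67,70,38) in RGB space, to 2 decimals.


d = √[(R₁-R₂)² + (G₁-G₂)² + (B₁-B₂)²]
d = √[(142-67)² + (41-70)² + (52-38)²]
d = √[5625 + 841 + 196]
d = √6662
d ≈ 81.62


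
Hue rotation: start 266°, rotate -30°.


New hue = (H + rotation) mod 360
New hue = (266 -30) mod 360
= 236 mod 360
= 236°


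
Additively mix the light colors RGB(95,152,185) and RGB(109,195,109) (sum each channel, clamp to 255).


Additive: each channel = min(255, C₁+C₂)
R: 95+109 = 204 → 204
G: 152+195 = 347 → 255
B: 185+109 = 294 → 255
= RGB(204, 255, 255)


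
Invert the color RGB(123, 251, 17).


Invert: (255-R, 255-G, 255-B)
R: 255-123 = 132
G: 255-251 = 4
B: 255-17 = 238
= RGB(132, 4, 238)


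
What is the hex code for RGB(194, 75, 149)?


R = 194 → C2 (hex)
G = 75 → 4B (hex)
B = 149 → 95 (hex)
Hex = #C24B95


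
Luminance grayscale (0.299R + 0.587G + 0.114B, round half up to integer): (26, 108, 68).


Gray = 0.299×R + 0.587×G + 0.114×B
Gray = 0.299×26 + 0.587×108 + 0.114×68
Gray = 7.774 + 63.396 + 7.752
Gray = 78.922 → round half up → 79
Gray = 79


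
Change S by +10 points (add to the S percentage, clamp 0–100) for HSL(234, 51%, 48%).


Original S = 51%
Adjustment = +10 percentage points
New S = 51 + (10) = 61
Clamp to [0, 100] → 61
= HSL(234°, 61%, 48%)


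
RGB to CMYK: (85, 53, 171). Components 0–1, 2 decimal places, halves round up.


R'=85/255≈0.3333, G'=53/255≈0.2078, B'=171/255≈0.6706
K = 1 - max(R',G',B') = 1 - 171/255 = 84/255 = 0.32941… → 0.33
(1-R'-K)/(1-K) simplifies to (max-R)/max with max = 171:
C = (171-85)/171 = 86/171 = 0.50292… → 0.50
M = (171-53)/171 = 118/171 = 0.69005… → 0.69
Y = (171-171)/171 = 0/171 = 0 → 0.00
= CMYK(0.50, 0.69, 0.00, 0.33)


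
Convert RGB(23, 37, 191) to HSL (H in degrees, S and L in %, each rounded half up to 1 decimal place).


Normalize: R'=23/255≈0.0902, G'=37/255≈0.1451, B'=191/255≈0.7490
Max=191/255, Min=23/255, Δ=Max-Min=168/255
L = (Max+Min)/2 = (191+23)/510 = 214/510 = 0.41960… → L = 42.0%
L ≤ 0.5 → S = Δ/(Max+Min) = 168/(191+23) = 168/214 = 0.78504… → S = 78.5%
(the 1/255 factors cancel in S and H, so raw channel differences can be used)
Max is B' → H = 60 × ((R-G)/Δ + 4) = 60 × ((23-37)/168 + 4)
  -14/168 + 4 = -0.0833… + 4 = 3.9166…
  H = 60 × 3.9166… = 235° → H = 235.0°
= HSL(235.0°, 78.5%, 42.0%)


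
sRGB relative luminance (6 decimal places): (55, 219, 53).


Linearize each channel (sRGB transfer function): c = v/255; c_lin = c/12.92 if c ≤ 0.04045, else ((c+0.055)/1.055)^2.4
  R: 55/255 ≈ 0.215686 > 0.04045 → ((0.215686+0.055)/1.055)^2.4 ≈ 0.038204
  G: 219/255 ≈ 0.858824 > 0.04045 → ((0.858824+0.055)/1.055)^2.4 ≈ 0.708376
  B: 53/255 ≈ 0.207843 > 0.04045 → ((0.207843+0.055)/1.055)^2.4 ≈ 0.035601
R_lin = 0.038204, G_lin = 0.708376, B_lin = 0.035601
L = 0.2126×R + 0.7152×G + 0.0722×B
L = 0.2126×0.038204 + 0.7152×0.708376 + 0.0722×0.035601
L ≈ 0.517323


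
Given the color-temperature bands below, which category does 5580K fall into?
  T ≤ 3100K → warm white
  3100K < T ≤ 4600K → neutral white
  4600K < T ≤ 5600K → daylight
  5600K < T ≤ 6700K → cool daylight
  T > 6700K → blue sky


Temperature: 5580K
4600K < 5580K ≤ 5600K → daylight
Classification: daylight


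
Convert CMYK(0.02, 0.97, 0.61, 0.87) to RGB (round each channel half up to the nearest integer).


R = 255 × (1-C) × (1-K) = 255 × 0.98 × 0.13 = 32.487 → 32
G = 255 × (1-M) × (1-K) = 255 × 0.03 × 0.13 = 0.9945 → 1
B = 255 × (1-Y) × (1-K) = 255 × 0.39 × 0.13 = 12.9285 → 13
= RGB(32, 1, 13)


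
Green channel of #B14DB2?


Color: #B14DB2
R = B1 = 177
G = 4D = 77
B = B2 = 178
Green = 77


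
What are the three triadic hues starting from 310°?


Triadic: equally spaced at 120° intervals
H1 = 310°
H2 = (310 + 120) mod 360 = 70°
H3 = (310 + 240) mod 360 = 190°
Triadic = 310°, 70°, 190°


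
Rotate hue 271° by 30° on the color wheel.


New hue = (H + rotation) mod 360
New hue = (271 + 30) mod 360
= 301 mod 360
= 301°


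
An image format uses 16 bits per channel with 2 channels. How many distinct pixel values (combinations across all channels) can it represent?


Total bits = 16 bits/channel × 2 channels = 32 bits
Distinct pixel values = 2^32
= 4,294,967,296 pixel values


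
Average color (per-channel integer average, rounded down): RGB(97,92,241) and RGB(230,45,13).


Midpoint: each channel = ⌊(C₁+C₂)/2⌋
R: ⌊(97+230)/2⌋ = 163
G: ⌊(92+45)/2⌋ = 68
B: ⌊(241+13)/2⌋ = 127
= RGB(163, 68, 127)


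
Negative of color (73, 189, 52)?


Invert: (255-R, 255-G, 255-B)
R: 255-73 = 182
G: 255-189 = 66
B: 255-52 = 203
= RGB(182, 66, 203)


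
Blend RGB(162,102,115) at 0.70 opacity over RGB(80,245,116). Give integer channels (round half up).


C = α×F + (1-α)×B, with 1-α = 0.30
R: 0.70×162 + 0.30×80 = 113.40 + 24.00 = 137.40 → 137
G: 0.70×102 + 0.30×245 = 71.40 + 73.50 = 144.90 → 145
B: 0.70×115 + 0.30×116 = 80.50 + 34.80 = 115.30 → 115
= RGB(137, 145, 115)


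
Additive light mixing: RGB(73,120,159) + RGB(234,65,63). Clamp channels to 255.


Additive: each channel = min(255, C₁+C₂)
R: 73+234 = 307 → 255
G: 120+65 = 185 → 185
B: 159+63 = 222 → 222
= RGB(255, 185, 222)


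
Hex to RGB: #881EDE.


88 → 136 (R)
1E → 30 (G)
DE → 222 (B)
= RGB(136, 30, 222)


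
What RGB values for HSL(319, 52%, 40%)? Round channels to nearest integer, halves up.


H=319°, S=0.52, L=0.40
C = (1-|2L-1|)×S = (1-|-0.20|)×0.52 = 0.416
H' = H/60 = 319/60 ≈ 5.3167; X = C×(1-|H' mod 2 - 1|) ≈ 0.2843
m = L - C/2 = 0.40 - 0.208 = 0.192
Sector ⌊H'⌋ = 5 → (R',G',B') = (0.416, 0.0, ≈0.2843)
RGB = ((R'+m)×255, (G'+m)×255, (B'+m)×255) = (155.04, 48.96, 121.448)
Round half up → RGB(155, 49, 121)


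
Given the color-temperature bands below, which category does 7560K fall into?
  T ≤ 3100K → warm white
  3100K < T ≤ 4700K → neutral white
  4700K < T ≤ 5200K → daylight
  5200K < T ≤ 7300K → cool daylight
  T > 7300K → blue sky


Temperature: 7560K
7560K > 7300K → blue sky
Classification: blue sky


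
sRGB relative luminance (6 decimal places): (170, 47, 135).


Linearize each channel (sRGB transfer function): c = v/255; c_lin = c/12.92 if c ≤ 0.04045, else ((c+0.055)/1.055)^2.4
  R: 170/255 ≈ 0.666667 > 0.04045 → ((0.666667+0.055)/1.055)^2.4 ≈ 0.401978
  G: 47/255 ≈ 0.184314 > 0.04045 → ((0.184314+0.055)/1.055)^2.4 ≈ 0.028426
  B: 135/255 ≈ 0.529412 > 0.04045 → ((0.529412+0.055)/1.055)^2.4 ≈ 0.242281
R_lin = 0.401978, G_lin = 0.028426, B_lin = 0.242281
L = 0.2126×R + 0.7152×G + 0.0722×B
L = 0.2126×0.401978 + 0.7152×0.028426 + 0.0722×0.242281
L ≈ 0.123283


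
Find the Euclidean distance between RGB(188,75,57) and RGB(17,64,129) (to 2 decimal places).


d = √[(R₁-R₂)² + (G₁-G₂)² + (B₁-B₂)²]
d = √[(188-17)² + (75-64)² + (57-129)²]
d = √[29241 + 121 + 5184]
d = √34546
d ≈ 185.87


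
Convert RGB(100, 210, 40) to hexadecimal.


R = 100 → 64 (hex)
G = 210 → D2 (hex)
B = 40 → 28 (hex)
Hex = #64D228


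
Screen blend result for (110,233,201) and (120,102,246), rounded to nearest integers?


Screen: C = 255 - (255-A)×(255-B)/255, rounded to nearest integer
R: 255 - (255-110)×(255-120)/255 = 255 - 19575/255 ≈ 255 - 76.765 = 178.235 → 178
G: 255 - (255-233)×(255-102)/255 = 255 - 3366/255 ≈ 255 - 13.200 = 241.800 → 242
B: 255 - (255-201)×(255-246)/255 = 255 - 486/255 ≈ 255 - 1.906 = 253.094 → 253
= RGB(178, 242, 253)


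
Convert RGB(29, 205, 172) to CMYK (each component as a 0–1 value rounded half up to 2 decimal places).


R'=29/255≈0.1137, G'=205/255≈0.8039, B'=172/255≈0.6745
K = 1 - max(R',G',B') = 1 - 205/255 = 50/255 = 0.19607… → 0.20
(1-R'-K)/(1-K) simplifies to (max-R)/max with max = 205:
C = (205-29)/205 = 176/205 = 0.85853… → 0.86
M = (205-205)/205 = 0/205 = 0 → 0.00
Y = (205-172)/205 = 33/205 = 0.16097… → 0.16
= CMYK(0.86, 0.00, 0.16, 0.20)


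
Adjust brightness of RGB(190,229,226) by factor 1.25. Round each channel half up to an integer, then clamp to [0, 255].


Multiply each channel by 1.25, round half up, clamp to [0, 255]
R: 190×1.25 = 237.5 → round → 238
G: 229×1.25 = 286.25 → round → 286 → clamp → 255
B: 226×1.25 = 282.5 → round → 283 → clamp → 255
= RGB(238, 255, 255)


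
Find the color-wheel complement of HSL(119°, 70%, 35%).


Complement = opposite side of color wheel = hue + 180°
H' = (119 + 180) mod 360 = 299°
S and L unchanged.
= HSL(299°, 70%, 35%)


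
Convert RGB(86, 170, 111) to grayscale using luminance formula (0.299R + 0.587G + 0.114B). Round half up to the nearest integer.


Gray = 0.299×R + 0.587×G + 0.114×B
Gray = 0.299×86 + 0.587×170 + 0.114×111
Gray = 25.714 + 99.790 + 12.654
Gray = 138.158 → round half up → 138
Gray = 138


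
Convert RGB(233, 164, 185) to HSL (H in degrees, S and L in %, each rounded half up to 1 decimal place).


Normalize: R'=233/255≈0.9137, G'=164/255≈0.6431, B'=185/255≈0.7255
Max=233/255, Min=164/255, Δ=Max-Min=69/255
L = (Max+Min)/2 = (233+164)/510 = 397/510 = 0.77843… → L = 77.8%
L > 0.5 → S = Δ/(2-Max-Min) = 69/(510-233-164) = 69/113 = 0.61061… → S = 61.1%
(the 1/255 factors cancel in S and H, so raw channel differences can be used)
Max is R' → H = 60 × (((G-B)/Δ) mod 6) = 60 × (((164-185)/69) mod 6)
  (-21)/69 = -0.3043…; negative, so add 6 → 5.6956…
  H = 60 × 5.6956… = 341.739…° → H = 341.7°
= HSL(341.7°, 61.1%, 77.8%)


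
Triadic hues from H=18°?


Triadic: equally spaced at 120° intervals
H1 = 18°
H2 = (18 + 120) mod 360 = 138°
H3 = (18 + 240) mod 360 = 258°
Triadic = 18°, 138°, 258°


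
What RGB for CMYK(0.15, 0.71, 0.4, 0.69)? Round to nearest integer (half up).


R = 255 × (1-C) × (1-K) = 255 × 0.85 × 0.31 = 67.1925 → 67
G = 255 × (1-M) × (1-K) = 255 × 0.29 × 0.31 = 22.9245 → 23
B = 255 × (1-Y) × (1-K) = 255 × 0.60 × 0.31 = 47.43 → 47
= RGB(67, 23, 47)


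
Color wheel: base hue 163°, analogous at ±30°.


Base hue: 163°
Left analog: (163 - 30) mod 360 = 133°
Right analog: (163 + 30) mod 360 = 193°
Analogous hues = 133° and 193°


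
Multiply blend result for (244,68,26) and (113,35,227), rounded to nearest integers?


Multiply: C = A×B/255, rounded to nearest integer
R: 244×113/255 = 27572/255 ≈ 108.125 → 108
G: 68×35/255 = 2380/255 ≈ 9.333 → 9
B: 26×227/255 = 5902/255 ≈ 23.145 → 23
= RGB(108, 9, 23)


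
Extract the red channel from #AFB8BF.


Color: #AFB8BF
R = AF = 175
G = B8 = 184
B = BF = 191
Red = 175


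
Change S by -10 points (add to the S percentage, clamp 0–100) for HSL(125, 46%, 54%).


Original S = 46%
Adjustment = -10 percentage points
New S = 46 + (-10) = 36
Clamp to [0, 100] → 36
= HSL(125°, 36%, 54%)


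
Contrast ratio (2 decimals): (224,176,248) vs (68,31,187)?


Linearize each sRGB channel c=v/255: c/12.92 if c ≤ 0.04045 else ((c+0.055)/1.055)^2.4
L = 0.2126×R_lin + 0.7152×G_lin + 0.0722×B_lin
Color 1 (224,176,248):
  R=224: 224/255≈0.8784 > 0.04045 → ((0.8784+0.055)/1.055)^2.4 ≈ 0.74540
  G=176: 176/255≈0.6902 > 0.04045 → ((0.6902+0.055)/1.055)^2.4 ≈ 0.43415
  B=248: 248/255≈0.9725 > 0.04045 → ((0.9725+0.055)/1.055)^2.4 ≈ 0.93869
  L1 = 0.2126×0.74540 + 0.7152×0.43415 + 0.0722×0.93869 ≈ 0.53675
Color 2 (68,31,187):
  R=68: 68/255≈0.2667 > 0.04045 → ((0.2667+0.055)/1.055)^2.4 ≈ 0.05781
  G=31: 31/255≈0.1216 > 0.04045 → ((0.1216+0.055)/1.055)^2.4 ≈ 0.01370
  B=187: 187/255≈0.7333 > 0.04045 → ((0.7333+0.055)/1.055)^2.4 ≈ 0.49693
  L2 = 0.2126×0.05781 + 0.7152×0.01370 + 0.0722×0.49693 ≈ 0.05797
Lighter = 0.53675, Darker = 0.05797
Ratio = (L_lighter + 0.05) / (L_darker + 0.05)
Ratio = (0.53675 + 0.05) / (0.05797 + 0.05) = 0.58675 / 0.10797 ≈ 5.4345
Ratio ≈ 5.43:1


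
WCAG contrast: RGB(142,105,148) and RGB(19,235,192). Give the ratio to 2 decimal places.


Linearize each sRGB channel c=v/255: c/12.92 if c ≤ 0.04045 else ((c+0.055)/1.055)^2.4
L = 0.2126×R_lin + 0.7152×G_lin + 0.0722×B_lin
Color 1 (142,105,148):
  R=142: 142/255≈0.5569 > 0.04045 → ((0.5569+0.055)/1.055)^2.4 ≈ 0.27050
  G=105: 105/255≈0.4118 > 0.04045 → ((0.4118+0.055)/1.055)^2.4 ≈ 0.14126
  B=148: 148/255≈0.5804 > 0.04045 → ((0.5804+0.055)/1.055)^2.4 ≈ 0.29614
  L1 = 0.2126×0.27050 + 0.7152×0.14126 + 0.0722×0.29614 ≈ 0.17992
Color 2 (19,235,192):
  R=19: 19/255≈0.0745 > 0.04045 → ((0.0745+0.055)/1.055)^2.4 ≈ 0.00651
  G=235: 235/255≈0.9216 > 0.04045 → ((0.9216+0.055)/1.055)^2.4 ≈ 0.83077
  B=192: 192/255≈0.7529 > 0.04045 → ((0.7529+0.055)/1.055)^2.4 ≈ 0.52712
  L2 = 0.2126×0.00651 + 0.7152×0.83077 + 0.0722×0.52712 ≈ 0.63361
Lighter = 0.63361, Darker = 0.17992
Ratio = (L_lighter + 0.05) / (L_darker + 0.05)
Ratio = (0.63361 + 0.05) / (0.17992 + 0.05) = 0.68361 / 0.22992 ≈ 2.9732
Ratio ≈ 2.97:1


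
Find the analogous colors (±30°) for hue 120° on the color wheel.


Base hue: 120°
Left analog: (120 - 30) mod 360 = 90°
Right analog: (120 + 30) mod 360 = 150°
Analogous hues = 90° and 150°


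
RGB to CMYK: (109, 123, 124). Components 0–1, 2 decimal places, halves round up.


R'=109/255≈0.4275, G'=123/255≈0.4824, B'=124/255≈0.4863
K = 1 - max(R',G',B') = 1 - 124/255 = 131/255 = 0.51372… → 0.51
(1-R'-K)/(1-K) simplifies to (max-R)/max with max = 124:
C = (124-109)/124 = 15/124 = 0.12096… → 0.12
M = (124-123)/124 = 1/124 = 0.00806… → 0.01
Y = (124-124)/124 = 0/124 = 0 → 0.00
= CMYK(0.12, 0.01, 0.00, 0.51)


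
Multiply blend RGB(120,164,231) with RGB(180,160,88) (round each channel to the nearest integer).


Multiply: C = A×B/255, rounded to nearest integer
R: 120×180/255 = 21600/255 ≈ 84.706 → 85
G: 164×160/255 = 26240/255 ≈ 102.902 → 103
B: 231×88/255 = 20328/255 ≈ 79.718 → 80
= RGB(85, 103, 80)


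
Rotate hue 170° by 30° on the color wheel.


New hue = (H + rotation) mod 360
New hue = (170 + 30) mod 360
= 200 mod 360
= 200°


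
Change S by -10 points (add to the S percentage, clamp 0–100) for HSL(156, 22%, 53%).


Original S = 22%
Adjustment = -10 percentage points
New S = 22 + (-10) = 12
Clamp to [0, 100] → 12
= HSL(156°, 12%, 53%)


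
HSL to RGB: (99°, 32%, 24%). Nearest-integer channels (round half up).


H=99°, S=0.32, L=0.24
C = (1-|2L-1|)×S = (1-|-0.52|)×0.32 = 0.1536
H' = H/60 = 99/60 ≈ 1.6500; X = C×(1-|H' mod 2 - 1|) = 0.05376
m = L - C/2 = 0.24 - 0.0768 = 0.1632
Sector ⌊H'⌋ = 1 → (R',G',B') = (0.05376, 0.1536, 0.0)
RGB = ((R'+m)×255, (G'+m)×255, (B'+m)×255) = (55.3248, 80.784, 41.616)
Round half up → RGB(55, 81, 42)


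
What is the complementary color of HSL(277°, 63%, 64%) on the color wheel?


Complement = opposite side of color wheel = hue + 180°
H' = (277 + 180) mod 360 = 97°
S and L unchanged.
= HSL(97°, 63%, 64%)


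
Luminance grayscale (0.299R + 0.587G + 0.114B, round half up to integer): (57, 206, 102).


Gray = 0.299×R + 0.587×G + 0.114×B
Gray = 0.299×57 + 0.587×206 + 0.114×102
Gray = 17.043 + 120.922 + 11.628
Gray = 149.593 → round half up → 150
Gray = 150


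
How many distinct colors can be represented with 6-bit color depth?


Colors = 2^bits = 2^6
= 64 colors


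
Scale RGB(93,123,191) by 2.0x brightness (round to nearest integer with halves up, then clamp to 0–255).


Multiply each channel by 2.0, round half up, clamp to [0, 255]
R: 93×2.0 = 186
G: 123×2.0 = 246
B: 191×2.0 = 382 → clamp → 255
= RGB(186, 246, 255)


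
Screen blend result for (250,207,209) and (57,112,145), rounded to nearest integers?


Screen: C = 255 - (255-A)×(255-B)/255, rounded to nearest integer
R: 255 - (255-250)×(255-57)/255 = 255 - 990/255 ≈ 255 - 3.882 = 251.118 → 251
G: 255 - (255-207)×(255-112)/255 = 255 - 6864/255 ≈ 255 - 26.918 = 228.082 → 228
B: 255 - (255-209)×(255-145)/255 = 255 - 5060/255 ≈ 255 - 19.843 = 235.157 → 235
= RGB(251, 228, 235)


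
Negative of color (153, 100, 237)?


Invert: (255-R, 255-G, 255-B)
R: 255-153 = 102
G: 255-100 = 155
B: 255-237 = 18
= RGB(102, 155, 18)


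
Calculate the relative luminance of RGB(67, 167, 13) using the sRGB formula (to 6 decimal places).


Linearize each channel (sRGB transfer function): c = v/255; c_lin = c/12.92 if c ≤ 0.04045, else ((c+0.055)/1.055)^2.4
  R: 67/255 ≈ 0.262745 > 0.04045 → ((0.262745+0.055)/1.055)^2.4 ≈ 0.056128
  G: 167/255 ≈ 0.654902 > 0.04045 → ((0.654902+0.055)/1.055)^2.4 ≈ 0.386429
  B: 13/255 ≈ 0.050980 > 0.04045 → ((0.050980+0.055)/1.055)^2.4 ≈ 0.004025
R_lin = 0.056128, G_lin = 0.386429, B_lin = 0.004025
L = 0.2126×R + 0.7152×G + 0.0722×B
L = 0.2126×0.056128 + 0.7152×0.386429 + 0.0722×0.004025
L ≈ 0.288598


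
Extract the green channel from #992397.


Color: #992397
R = 99 = 153
G = 23 = 35
B = 97 = 151
Green = 35


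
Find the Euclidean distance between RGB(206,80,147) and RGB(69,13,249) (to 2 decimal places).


d = √[(R₁-R₂)² + (G₁-G₂)² + (B₁-B₂)²]
d = √[(206-69)² + (80-13)² + (147-249)²]
d = √[18769 + 4489 + 10404]
d = √33662
d ≈ 183.47


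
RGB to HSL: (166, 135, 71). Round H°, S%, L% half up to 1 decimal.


Normalize: R'=166/255≈0.6510, G'=135/255≈0.5294, B'=71/255≈0.2784
Max=166/255, Min=71/255, Δ=Max-Min=95/255
L = (Max+Min)/2 = (166+71)/510 = 237/510 = 0.46470… → L = 46.5%
L ≤ 0.5 → S = Δ/(Max+Min) = 95/(166+71) = 95/237 = 0.40084… → S = 40.1%
(the 1/255 factors cancel in S and H, so raw channel differences can be used)
Max is R' → H = 60 × (((G-B)/Δ) mod 6) = 60 × (((135-71)/95) mod 6)
  64/95 = 0.6736…
  H = 60 × 0.6736… = 40.421…° → H = 40.4°
= HSL(40.4°, 40.1%, 46.5%)


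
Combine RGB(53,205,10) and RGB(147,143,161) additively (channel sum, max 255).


Additive: each channel = min(255, C₁+C₂)
R: 53+147 = 200 → 200
G: 205+143 = 348 → 255
B: 10+161 = 171 → 171
= RGB(200, 255, 171)


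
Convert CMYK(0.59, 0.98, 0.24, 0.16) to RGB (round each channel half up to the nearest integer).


R = 255 × (1-C) × (1-K) = 255 × 0.41 × 0.84 = 87.822 → 88
G = 255 × (1-M) × (1-K) = 255 × 0.02 × 0.84 = 4.284 → 4
B = 255 × (1-Y) × (1-K) = 255 × 0.76 × 0.84 = 162.792 → 163
= RGB(88, 4, 163)


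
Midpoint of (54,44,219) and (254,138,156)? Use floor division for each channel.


Midpoint: each channel = ⌊(C₁+C₂)/2⌋
R: ⌊(54+254)/2⌋ = 154
G: ⌊(44+138)/2⌋ = 91
B: ⌊(219+156)/2⌋ = 187
= RGB(154, 91, 187)


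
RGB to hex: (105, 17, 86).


R = 105 → 69 (hex)
G = 17 → 11 (hex)
B = 86 → 56 (hex)
Hex = #691156


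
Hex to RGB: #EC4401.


EC → 236 (R)
44 → 68 (G)
01 → 1 (B)
= RGB(236, 68, 1)


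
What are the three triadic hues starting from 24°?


Triadic: equally spaced at 120° intervals
H1 = 24°
H2 = (24 + 120) mod 360 = 144°
H3 = (24 + 240) mod 360 = 264°
Triadic = 24°, 144°, 264°


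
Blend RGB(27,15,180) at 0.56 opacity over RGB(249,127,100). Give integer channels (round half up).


C = α×F + (1-α)×B, with 1-α = 0.44
R: 0.56×27 + 0.44×249 = 15.12 + 109.56 = 124.68 → 125
G: 0.56×15 + 0.44×127 = 8.40 + 55.88 = 64.28 → 64
B: 0.56×180 + 0.44×100 = 100.80 + 44.00 = 144.80 → 145
= RGB(125, 64, 145)


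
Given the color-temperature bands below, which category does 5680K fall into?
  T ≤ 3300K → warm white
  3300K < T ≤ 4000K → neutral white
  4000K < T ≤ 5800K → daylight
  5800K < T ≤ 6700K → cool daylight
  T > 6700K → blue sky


Temperature: 5680K
4000K < 5680K ≤ 5800K → daylight
Classification: daylight


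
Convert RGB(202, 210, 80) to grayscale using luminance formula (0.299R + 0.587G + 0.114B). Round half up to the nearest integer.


Gray = 0.299×R + 0.587×G + 0.114×B
Gray = 0.299×202 + 0.587×210 + 0.114×80
Gray = 60.398 + 123.270 + 9.120
Gray = 192.788 → round half up → 193
Gray = 193


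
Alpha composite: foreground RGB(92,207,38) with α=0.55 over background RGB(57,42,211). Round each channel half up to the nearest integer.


C = α×F + (1-α)×B, with 1-α = 0.45
R: 0.55×92 + 0.45×57 = 50.60 + 25.65 = 76.25 → 76
G: 0.55×207 + 0.45×42 = 113.85 + 18.90 = 132.75 → 133
B: 0.55×38 + 0.45×211 = 20.90 + 94.95 = 115.85 → 116
= RGB(76, 133, 116)


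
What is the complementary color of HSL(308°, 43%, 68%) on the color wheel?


Complement = opposite side of color wheel = hue + 180°
H' = (308 + 180) mod 360 = 128°
S and L unchanged.
= HSL(128°, 43%, 68%)


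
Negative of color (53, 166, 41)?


Invert: (255-R, 255-G, 255-B)
R: 255-53 = 202
G: 255-166 = 89
B: 255-41 = 214
= RGB(202, 89, 214)


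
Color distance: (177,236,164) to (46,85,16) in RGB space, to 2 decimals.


d = √[(R₁-R₂)² + (G₁-G₂)² + (B₁-B₂)²]
d = √[(177-46)² + (236-85)² + (164-16)²]
d = √[17161 + 22801 + 21904]
d = √61866
d ≈ 248.73


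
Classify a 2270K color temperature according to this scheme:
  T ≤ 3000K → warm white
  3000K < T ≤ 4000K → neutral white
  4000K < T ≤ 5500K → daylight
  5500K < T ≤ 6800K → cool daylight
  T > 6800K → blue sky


Temperature: 2270K
2270K ≤ 3000K → warm white
Classification: warm white


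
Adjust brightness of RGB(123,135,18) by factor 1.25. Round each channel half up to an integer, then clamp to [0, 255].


Multiply each channel by 1.25, round half up, clamp to [0, 255]
R: 123×1.25 = 153.75 → round → 154
G: 135×1.25 = 168.75 → round → 169
B: 18×1.25 = 22.5 → round → 23
= RGB(154, 169, 23)


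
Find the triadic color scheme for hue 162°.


Triadic: equally spaced at 120° intervals
H1 = 162°
H2 = (162 + 120) mod 360 = 282°
H3 = (162 + 240) mod 360 = 42°
Triadic = 162°, 282°, 42°


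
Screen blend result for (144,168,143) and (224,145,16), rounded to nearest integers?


Screen: C = 255 - (255-A)×(255-B)/255, rounded to nearest integer
R: 255 - (255-144)×(255-224)/255 = 255 - 3441/255 ≈ 255 - 13.494 = 241.506 → 242
G: 255 - (255-168)×(255-145)/255 = 255 - 9570/255 ≈ 255 - 37.529 = 217.471 → 217
B: 255 - (255-143)×(255-16)/255 = 255 - 26768/255 ≈ 255 - 104.973 = 150.027 → 150
= RGB(242, 217, 150)


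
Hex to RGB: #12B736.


12 → 18 (R)
B7 → 183 (G)
36 → 54 (B)
= RGB(18, 183, 54)


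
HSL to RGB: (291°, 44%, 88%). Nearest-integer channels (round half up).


H=291°, S=0.44, L=0.88
C = (1-|2L-1|)×S = (1-|0.76|)×0.44 = 0.1056
H' = H/60 = 291/60 ≈ 4.8500; X = C×(1-|H' mod 2 - 1|) = 0.08976
m = L - C/2 = 0.88 - 0.0528 = 0.8272
Sector ⌊H'⌋ = 4 → (R',G',B') = (0.08976, 0.0, 0.1056)
RGB = ((R'+m)×255, (G'+m)×255, (B'+m)×255) = (233.8248, 210.936, 237.864)
Round half up → RGB(234, 211, 238)


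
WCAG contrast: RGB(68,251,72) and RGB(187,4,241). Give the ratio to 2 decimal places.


Linearize each sRGB channel c=v/255: c/12.92 if c ≤ 0.04045 else ((c+0.055)/1.055)^2.4
L = 0.2126×R_lin + 0.7152×G_lin + 0.0722×B_lin
Color 1 (68,251,72):
  R=68: 68/255≈0.2667 > 0.04045 → ((0.2667+0.055)/1.055)^2.4 ≈ 0.05781
  G=251: 251/255≈0.9843 > 0.04045 → ((0.9843+0.055)/1.055)^2.4 ≈ 0.96469
  B=72: 72/255≈0.2824 > 0.04045 → ((0.2824+0.055)/1.055)^2.4 ≈ 0.06480
  L1 = 0.2126×0.05781 + 0.7152×0.96469 + 0.0722×0.06480 ≈ 0.70691
Color 2 (187,4,241):
  R=187: 187/255≈0.7333 > 0.04045 → ((0.7333+0.055)/1.055)^2.4 ≈ 0.49693
  G=4: 4/255≈0.0157 ≤ 0.04045 → 0.0157/12.92 ≈ 0.00121
  B=241: 241/255≈0.9451 > 0.04045 → ((0.9451+0.055)/1.055)^2.4 ≈ 0.87962
  L2 = 0.2126×0.49693 + 0.7152×0.00121 + 0.0722×0.87962 ≈ 0.17003
Lighter = 0.70691, Darker = 0.17003
Ratio = (L_lighter + 0.05) / (L_darker + 0.05)
Ratio = (0.70691 + 0.05) / (0.17003 + 0.05) = 0.75691 / 0.22003 ≈ 3.4401
Ratio ≈ 3.44:1


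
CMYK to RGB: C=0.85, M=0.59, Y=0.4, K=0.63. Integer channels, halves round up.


R = 255 × (1-C) × (1-K) = 255 × 0.15 × 0.37 = 14.1525 → 14
G = 255 × (1-M) × (1-K) = 255 × 0.41 × 0.37 = 38.6835 → 39
B = 255 × (1-Y) × (1-K) = 255 × 0.60 × 0.37 = 56.61 → 57
= RGB(14, 39, 57)


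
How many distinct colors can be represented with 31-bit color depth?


Colors = 2^bits = 2^31
= 2,147,483,648 colors


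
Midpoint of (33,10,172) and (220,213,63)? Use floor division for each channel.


Midpoint: each channel = ⌊(C₁+C₂)/2⌋
R: ⌊(33+220)/2⌋ = 126
G: ⌊(10+213)/2⌋ = 111
B: ⌊(172+63)/2⌋ = 117
= RGB(126, 111, 117)


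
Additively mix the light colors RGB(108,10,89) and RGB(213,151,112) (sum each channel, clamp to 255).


Additive: each channel = min(255, C₁+C₂)
R: 108+213 = 321 → 255
G: 10+151 = 161 → 161
B: 89+112 = 201 → 201
= RGB(255, 161, 201)


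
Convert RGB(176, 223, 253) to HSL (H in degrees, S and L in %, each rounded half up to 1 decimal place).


Normalize: R'=176/255≈0.6902, G'=223/255≈0.8745, B'=253/255≈0.9922
Max=253/255, Min=176/255, Δ=Max-Min=77/255
L = (Max+Min)/2 = (253+176)/510 = 429/510 = 0.84117… → L = 84.1%
L > 0.5 → S = Δ/(2-Max-Min) = 77/(510-253-176) = 77/81 = 0.95061… → S = 95.1%
(the 1/255 factors cancel in S and H, so raw channel differences can be used)
Max is B' → H = 60 × ((R-G)/Δ + 4) = 60 × ((176-223)/77 + 4)
  -47/77 + 4 = -0.6103… + 4 = 3.3896…
  H = 60 × 3.3896… = 203.376…° → H = 203.4°
= HSL(203.4°, 95.1%, 84.1%)


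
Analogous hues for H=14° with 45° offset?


Base hue: 14°
Left analog: (14 - 45) mod 360 = 329°
Right analog: (14 + 45) mod 360 = 59°
Analogous hues = 329° and 59°


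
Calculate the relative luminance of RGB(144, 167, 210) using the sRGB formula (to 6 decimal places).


Linearize each channel (sRGB transfer function): c = v/255; c_lin = c/12.92 if c ≤ 0.04045, else ((c+0.055)/1.055)^2.4
  R: 144/255 ≈ 0.564706 > 0.04045 → ((0.564706+0.055)/1.055)^2.4 ≈ 0.278894
  G: 167/255 ≈ 0.654902 > 0.04045 → ((0.654902+0.055)/1.055)^2.4 ≈ 0.386429
  B: 210/255 ≈ 0.823529 > 0.04045 → ((0.823529+0.055)/1.055)^2.4 ≈ 0.644480
R_lin = 0.278894, G_lin = 0.386429, B_lin = 0.644480
L = 0.2126×R + 0.7152×G + 0.0722×B
L = 0.2126×0.278894 + 0.7152×0.386429 + 0.0722×0.644480
L ≈ 0.382199


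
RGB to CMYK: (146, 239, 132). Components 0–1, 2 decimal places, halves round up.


R'=146/255≈0.5725, G'=239/255≈0.9373, B'=132/255≈0.5176
K = 1 - max(R',G',B') = 1 - 239/255 = 16/255 = 0.06274… → 0.06
(1-R'-K)/(1-K) simplifies to (max-R)/max with max = 239:
C = (239-146)/239 = 93/239 = 0.38912… → 0.39
M = (239-239)/239 = 0/239 = 0 → 0.00
Y = (239-132)/239 = 107/239 = 0.44769… → 0.45
= CMYK(0.39, 0.00, 0.45, 0.06)


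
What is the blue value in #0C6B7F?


Color: #0C6B7F
R = 0C = 12
G = 6B = 107
B = 7F = 127
Blue = 127


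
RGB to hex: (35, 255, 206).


R = 35 → 23 (hex)
G = 255 → FF (hex)
B = 206 → CE (hex)
Hex = #23FFCE


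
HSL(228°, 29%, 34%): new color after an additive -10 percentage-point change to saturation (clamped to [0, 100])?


Original S = 29%
Adjustment = -10 percentage points
New S = 29 + (-10) = 19
Clamp to [0, 100] → 19
= HSL(228°, 19%, 34%)


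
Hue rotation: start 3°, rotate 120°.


New hue = (H + rotation) mod 360
New hue = (3 + 120) mod 360
= 123 mod 360
= 123°


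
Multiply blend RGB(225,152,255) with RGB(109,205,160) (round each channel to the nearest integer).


Multiply: C = A×B/255, rounded to nearest integer
R: 225×109/255 = 24525/255 ≈ 96.176 → 96
G: 152×205/255 = 31160/255 ≈ 122.196 → 122
B: 255×160/255 = 40800/255 ≈ 160.000 → 160
= RGB(96, 122, 160)


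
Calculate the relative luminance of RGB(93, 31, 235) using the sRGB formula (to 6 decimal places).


Linearize each channel (sRGB transfer function): c = v/255; c_lin = c/12.92 if c ≤ 0.04045, else ((c+0.055)/1.055)^2.4
  R: 93/255 ≈ 0.364706 > 0.04045 → ((0.364706+0.055)/1.055)^2.4 ≈ 0.109462
  G: 31/255 ≈ 0.121569 > 0.04045 → ((0.121569+0.055)/1.055)^2.4 ≈ 0.013702
  B: 235/255 ≈ 0.921569 > 0.04045 → ((0.921569+0.055)/1.055)^2.4 ≈ 0.830770
R_lin = 0.109462, G_lin = 0.013702, B_lin = 0.830770
L = 0.2126×R + 0.7152×G + 0.0722×B
L = 0.2126×0.109462 + 0.7152×0.013702 + 0.0722×0.830770
L ≈ 0.093053


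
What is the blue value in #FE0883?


Color: #FE0883
R = FE = 254
G = 08 = 8
B = 83 = 131
Blue = 131


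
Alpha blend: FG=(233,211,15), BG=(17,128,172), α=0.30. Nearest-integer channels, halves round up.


C = α×F + (1-α)×B, with 1-α = 0.70
R: 0.30×233 + 0.70×17 = 69.90 + 11.90 = 81.80 → 82
G: 0.30×211 + 0.70×128 = 63.30 + 89.60 = 152.90 → 153
B: 0.30×15 + 0.70×172 = 4.50 + 120.40 = 124.90 → 125
= RGB(82, 153, 125)


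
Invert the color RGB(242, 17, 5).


Invert: (255-R, 255-G, 255-B)
R: 255-242 = 13
G: 255-17 = 238
B: 255-5 = 250
= RGB(13, 238, 250)


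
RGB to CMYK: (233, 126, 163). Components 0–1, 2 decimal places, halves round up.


R'=233/255≈0.9137, G'=126/255≈0.4941, B'=163/255≈0.6392
K = 1 - max(R',G',B') = 1 - 233/255 = 22/255 = 0.08627… → 0.09
(1-R'-K)/(1-K) simplifies to (max-R)/max with max = 233:
C = (233-233)/233 = 0/233 = 0 → 0.00
M = (233-126)/233 = 107/233 = 0.45922… → 0.46
Y = (233-163)/233 = 70/233 = 0.30042… → 0.30
= CMYK(0.00, 0.46, 0.30, 0.09)


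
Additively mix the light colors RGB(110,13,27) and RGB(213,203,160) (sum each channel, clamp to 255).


Additive: each channel = min(255, C₁+C₂)
R: 110+213 = 323 → 255
G: 13+203 = 216 → 216
B: 27+160 = 187 → 187
= RGB(255, 216, 187)


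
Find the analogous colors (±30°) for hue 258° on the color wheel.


Base hue: 258°
Left analog: (258 - 30) mod 360 = 228°
Right analog: (258 + 30) mod 360 = 288°
Analogous hues = 228° and 288°


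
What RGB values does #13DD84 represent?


13 → 19 (R)
DD → 221 (G)
84 → 132 (B)
= RGB(19, 221, 132)


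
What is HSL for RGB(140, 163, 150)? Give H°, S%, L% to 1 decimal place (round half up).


Normalize: R'=140/255≈0.5490, G'=163/255≈0.6392, B'=150/255≈0.5882
Max=163/255, Min=140/255, Δ=Max-Min=23/255
L = (Max+Min)/2 = (163+140)/510 = 303/510 = 0.59411… → L = 59.4%
L > 0.5 → S = Δ/(2-Max-Min) = 23/(510-163-140) = 23/207 = 0.11111… → S = 11.1%
(the 1/255 factors cancel in S and H, so raw channel differences can be used)
Max is G' → H = 60 × ((B-R)/Δ + 2) = 60 × ((150-140)/23 + 2)
  10/23 + 2 = 0.4347… + 2 = 2.4347…
  H = 60 × 2.4347… = 146.086…° → H = 146.1°
= HSL(146.1°, 11.1%, 59.4%)


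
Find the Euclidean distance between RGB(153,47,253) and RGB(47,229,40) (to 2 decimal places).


d = √[(R₁-R₂)² + (G₁-G₂)² + (B₁-B₂)²]
d = √[(153-47)² + (47-229)² + (253-40)²]
d = √[11236 + 33124 + 45369]
d = √89729
d ≈ 299.55


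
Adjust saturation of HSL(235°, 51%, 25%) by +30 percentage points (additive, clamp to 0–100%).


Original S = 51%
Adjustment = +30 percentage points
New S = 51 + (30) = 81
Clamp to [0, 100] → 81
= HSL(235°, 81%, 25%)


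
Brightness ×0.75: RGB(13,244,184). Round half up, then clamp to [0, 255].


Multiply each channel by 0.75, round half up, clamp to [0, 255]
R: 13×0.75 = 9.75 → round → 10
G: 244×0.75 = 183
B: 184×0.75 = 138
= RGB(10, 183, 138)


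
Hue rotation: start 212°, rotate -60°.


New hue = (H + rotation) mod 360
New hue = (212 -60) mod 360
= 152 mod 360
= 152°


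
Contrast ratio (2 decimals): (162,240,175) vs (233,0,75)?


Linearize each sRGB channel c=v/255: c/12.92 if c ≤ 0.04045 else ((c+0.055)/1.055)^2.4
L = 0.2126×R_lin + 0.7152×G_lin + 0.0722×B_lin
Color 1 (162,240,175):
  R=162: 162/255≈0.6353 > 0.04045 → ((0.6353+0.055)/1.055)^2.4 ≈ 0.36131
  G=240: 240/255≈0.9412 > 0.04045 → ((0.9412+0.055)/1.055)^2.4 ≈ 0.87137
  B=175: 175/255≈0.6863 > 0.04045 → ((0.6863+0.055)/1.055)^2.4 ≈ 0.42869
  L1 = 0.2126×0.36131 + 0.7152×0.87137 + 0.0722×0.42869 ≈ 0.73097
Color 2 (233,0,75):
  R=233: 233/255≈0.9137 > 0.04045 → ((0.9137+0.055)/1.055)^2.4 ≈ 0.81485
  G=0: 0/255≈0.0000 ≤ 0.04045 → 0.0000/12.92 ≈ 0.00000
  B=75: 75/255≈0.2941 > 0.04045 → ((0.2941+0.055)/1.055)^2.4 ≈ 0.07036
  L2 = 0.2126×0.81485 + 0.7152×0.00000 + 0.0722×0.07036 ≈ 0.17832
Lighter = 0.73097, Darker = 0.17832
Ratio = (L_lighter + 0.05) / (L_darker + 0.05)
Ratio = (0.73097 + 0.05) / (0.17832 + 0.05) = 0.78097 / 0.22832 ≈ 3.4205
Ratio ≈ 3.42:1


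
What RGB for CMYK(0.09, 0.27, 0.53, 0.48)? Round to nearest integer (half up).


R = 255 × (1-C) × (1-K) = 255 × 0.91 × 0.52 = 120.666 → 121
G = 255 × (1-M) × (1-K) = 255 × 0.73 × 0.52 = 96.798 → 97
B = 255 × (1-Y) × (1-K) = 255 × 0.47 × 0.52 = 62.322 → 62
= RGB(121, 97, 62)


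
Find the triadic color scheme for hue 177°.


Triadic: equally spaced at 120° intervals
H1 = 177°
H2 = (177 + 120) mod 360 = 297°
H3 = (177 + 240) mod 360 = 57°
Triadic = 177°, 297°, 57°


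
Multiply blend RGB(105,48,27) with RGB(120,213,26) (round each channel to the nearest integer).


Multiply: C = A×B/255, rounded to nearest integer
R: 105×120/255 = 12600/255 ≈ 49.412 → 49
G: 48×213/255 = 10224/255 ≈ 40.094 → 40
B: 27×26/255 = 702/255 ≈ 2.753 → 3
= RGB(49, 40, 3)


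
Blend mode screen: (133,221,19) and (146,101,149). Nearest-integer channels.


Screen: C = 255 - (255-A)×(255-B)/255, rounded to nearest integer
R: 255 - (255-133)×(255-146)/255 = 255 - 13298/255 ≈ 255 - 52.149 = 202.851 → 203
G: 255 - (255-221)×(255-101)/255 = 255 - 5236/255 ≈ 255 - 20.533 = 234.467 → 234
B: 255 - (255-19)×(255-149)/255 = 255 - 25016/255 ≈ 255 - 98.102 = 156.898 → 157
= RGB(203, 234, 157)


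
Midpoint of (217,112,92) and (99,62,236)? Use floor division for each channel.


Midpoint: each channel = ⌊(C₁+C₂)/2⌋
R: ⌊(217+99)/2⌋ = 158
G: ⌊(112+62)/2⌋ = 87
B: ⌊(92+236)/2⌋ = 164
= RGB(158, 87, 164)


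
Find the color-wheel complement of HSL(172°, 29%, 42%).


Complement = opposite side of color wheel = hue + 180°
H' = (172 + 180) mod 360 = 352°
S and L unchanged.
= HSL(352°, 29%, 42%)


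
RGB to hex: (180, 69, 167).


R = 180 → B4 (hex)
G = 69 → 45 (hex)
B = 167 → A7 (hex)
Hex = #B445A7


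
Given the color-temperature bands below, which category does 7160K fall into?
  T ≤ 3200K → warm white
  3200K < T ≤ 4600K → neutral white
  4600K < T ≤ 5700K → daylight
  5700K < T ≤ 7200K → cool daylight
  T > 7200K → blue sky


Temperature: 7160K
5700K < 7160K ≤ 7200K → cool daylight
Classification: cool daylight


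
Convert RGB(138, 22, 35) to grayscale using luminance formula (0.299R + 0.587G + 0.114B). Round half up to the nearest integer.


Gray = 0.299×R + 0.587×G + 0.114×B
Gray = 0.299×138 + 0.587×22 + 0.114×35
Gray = 41.262 + 12.914 + 3.990
Gray = 58.166 → round half up → 58
Gray = 58


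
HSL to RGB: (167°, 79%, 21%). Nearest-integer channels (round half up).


H=167°, S=0.79, L=0.21
C = (1-|2L-1|)×S = (1-|-0.58|)×0.79 = 0.3318
H' = H/60 = 167/60 ≈ 2.7833; X = C×(1-|H' mod 2 - 1|) = 0.25991
m = L - C/2 = 0.21 - 0.1659 = 0.0441
Sector ⌊H'⌋ = 2 → (R',G',B') = (0.0, 0.3318, 0.25991)
RGB = ((R'+m)×255, (G'+m)×255, (B'+m)×255) = (11.2455, 95.8545, 77.52255)
Round half up → RGB(11, 96, 78)


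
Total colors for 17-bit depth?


Colors = 2^bits = 2^17
= 131,072 colors


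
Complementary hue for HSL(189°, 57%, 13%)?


Complement = opposite side of color wheel = hue + 180°
H' = (189 + 180) mod 360 = 9°
S and L unchanged.
= HSL(9°, 57%, 13%)


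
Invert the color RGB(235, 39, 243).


Invert: (255-R, 255-G, 255-B)
R: 255-235 = 20
G: 255-39 = 216
B: 255-243 = 12
= RGB(20, 216, 12)


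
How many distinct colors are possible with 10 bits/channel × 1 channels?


Total bits = 10 bits/channel × 1 channels = 10 bits
Distinct colors = 2^10
= 1,024 colors


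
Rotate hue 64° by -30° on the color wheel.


New hue = (H + rotation) mod 360
New hue = (64 -30) mod 360
= 34 mod 360
= 34°


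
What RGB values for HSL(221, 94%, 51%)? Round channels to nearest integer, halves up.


H=221°, S=0.94, L=0.51
C = (1-|2L-1|)×S = (1-|0.02|)×0.94 = 0.9212
H' = H/60 = 221/60 ≈ 3.6833; X = C×(1-|H' mod 2 - 1|) ≈ 0.2917
m = L - C/2 = 0.51 - 0.4606 = 0.0494
Sector ⌊H'⌋ = 3 → (R',G',B') = (0.0, ≈0.2917, 0.9212)
RGB = ((R'+m)×255, (G'+m)×255, (B'+m)×255) = (12.597, 86.9839, 247.503)
Round half up → RGB(13, 87, 248)
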